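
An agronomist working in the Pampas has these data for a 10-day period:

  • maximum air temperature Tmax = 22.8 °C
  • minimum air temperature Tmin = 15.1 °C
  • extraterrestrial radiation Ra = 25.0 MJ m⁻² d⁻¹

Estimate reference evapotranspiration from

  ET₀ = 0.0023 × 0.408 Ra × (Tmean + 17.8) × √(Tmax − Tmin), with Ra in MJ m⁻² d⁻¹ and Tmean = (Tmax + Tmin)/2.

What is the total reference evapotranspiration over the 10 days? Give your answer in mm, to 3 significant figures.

23.9 mm

Tmean = (22.8 + 15.1)/2 = 18.95 °C
0.408 Ra = 0.408 × 25.0 = 10.2000 mm/d equivalent
ET₀ = 0.0023 × 10.2000 × (18.95 + 17.8) × √7.7 = 0.0023 × 10.2000 × 36.75 × 2.7749 = 2.3924 mm/d
Over 10 days: 2.3924 × 10 = 23.924 mm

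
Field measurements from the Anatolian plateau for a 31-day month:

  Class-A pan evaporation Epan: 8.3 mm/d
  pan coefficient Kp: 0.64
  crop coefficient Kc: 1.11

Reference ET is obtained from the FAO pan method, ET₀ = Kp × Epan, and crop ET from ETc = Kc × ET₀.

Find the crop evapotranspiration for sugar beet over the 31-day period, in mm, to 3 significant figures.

ET₀ = 0.64 × 8.3 = 5.3120 mm/d
ETc = Kc × ET₀ = 1.11 × 5.3120 = 5.8963 mm/d
Over 31 days: 5.8963 × 31 = 182.785 mm

183 mm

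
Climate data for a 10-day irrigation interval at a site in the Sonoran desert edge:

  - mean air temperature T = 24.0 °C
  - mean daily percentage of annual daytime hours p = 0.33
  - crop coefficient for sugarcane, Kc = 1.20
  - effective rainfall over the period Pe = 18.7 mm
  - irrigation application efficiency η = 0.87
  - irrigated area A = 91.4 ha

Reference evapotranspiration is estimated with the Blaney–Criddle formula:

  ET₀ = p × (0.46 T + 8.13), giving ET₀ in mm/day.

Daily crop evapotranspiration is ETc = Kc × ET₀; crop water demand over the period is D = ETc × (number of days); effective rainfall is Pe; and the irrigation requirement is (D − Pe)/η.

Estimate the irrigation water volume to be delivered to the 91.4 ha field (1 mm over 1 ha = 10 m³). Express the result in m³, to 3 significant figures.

60100 m³

ET₀ = 0.33 × (0.46 × 24.0 + 8.13) = 0.33 × 19.170 = 6.3261 mm/d
ETc = Kc × ET₀ = 1.20 × 6.3261 = 7.5913 mm/d
Crop demand D = ETc × 10 d = 7.5913 × 10 = 75.913 mm
D − Pe = 75.913 − 18.7 = 57.213 mm
Gross irrigation = 57.213 / 0.87 = 65.762 mm
Volume = 65.762 mm × 91.4 ha × 10 = 60106.5 m³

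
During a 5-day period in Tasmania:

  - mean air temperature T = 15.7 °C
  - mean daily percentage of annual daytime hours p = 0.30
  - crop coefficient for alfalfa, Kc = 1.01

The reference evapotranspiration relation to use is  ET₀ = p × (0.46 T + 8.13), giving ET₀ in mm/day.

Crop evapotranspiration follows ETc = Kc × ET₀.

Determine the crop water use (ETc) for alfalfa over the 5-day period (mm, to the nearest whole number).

23 mm

ET₀ = 0.30 × (0.46 × 15.7 + 8.13) = 0.30 × 15.352 = 4.6056 mm/d
ETc = Kc × ET₀ = 1.01 × 4.6056 = 4.6517 mm/d
Over 5 days: 4.6517 × 5 = 23.259 mm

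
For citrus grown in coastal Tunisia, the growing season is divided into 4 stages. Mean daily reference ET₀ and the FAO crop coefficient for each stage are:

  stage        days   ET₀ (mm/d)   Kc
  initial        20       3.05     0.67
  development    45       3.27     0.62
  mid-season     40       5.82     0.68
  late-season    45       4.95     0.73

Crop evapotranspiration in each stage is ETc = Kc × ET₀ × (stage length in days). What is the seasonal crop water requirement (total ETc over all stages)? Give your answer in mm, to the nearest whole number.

initial: 0.67 × 3.05 × 20 = 40.87 mm
development: 0.62 × 3.27 × 45 = 91.23 mm
mid-season: 0.68 × 5.82 × 40 = 158.30 mm
late-season: 0.73 × 4.95 × 45 = 162.61 mm
Seasonal total = 453.01 mm

453 mm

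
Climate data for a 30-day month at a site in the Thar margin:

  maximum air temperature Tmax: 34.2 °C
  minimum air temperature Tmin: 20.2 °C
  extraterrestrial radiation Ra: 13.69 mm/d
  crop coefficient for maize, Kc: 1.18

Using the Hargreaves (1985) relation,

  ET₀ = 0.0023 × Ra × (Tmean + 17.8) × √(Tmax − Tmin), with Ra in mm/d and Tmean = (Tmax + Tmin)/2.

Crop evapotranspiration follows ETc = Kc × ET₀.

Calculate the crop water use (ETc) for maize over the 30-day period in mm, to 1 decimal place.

187.7 mm

Tmean = (34.2 + 20.2)/2 = 27.20 °C
ET₀ = 0.0023 × 13.69 × (27.20 + 17.8) × √14.0 = 0.0023 × 13.69 × 45.00 × 3.7417 = 5.3017 mm/d
ETc = Kc × ET₀ = 1.18 × 5.3017 = 6.2560 mm/d
Over 30 days: 6.2560 × 30 = 187.680 mm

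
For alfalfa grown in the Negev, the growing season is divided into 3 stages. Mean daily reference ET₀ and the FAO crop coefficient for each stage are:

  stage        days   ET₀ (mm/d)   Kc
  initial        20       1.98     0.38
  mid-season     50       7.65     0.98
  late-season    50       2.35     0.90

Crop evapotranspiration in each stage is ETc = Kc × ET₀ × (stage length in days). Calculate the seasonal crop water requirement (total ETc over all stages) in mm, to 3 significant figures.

496 mm

initial: 0.38 × 1.98 × 20 = 15.05 mm
mid-season: 0.98 × 7.65 × 50 = 374.85 mm
late-season: 0.90 × 2.35 × 50 = 105.75 mm
Seasonal total = 495.65 mm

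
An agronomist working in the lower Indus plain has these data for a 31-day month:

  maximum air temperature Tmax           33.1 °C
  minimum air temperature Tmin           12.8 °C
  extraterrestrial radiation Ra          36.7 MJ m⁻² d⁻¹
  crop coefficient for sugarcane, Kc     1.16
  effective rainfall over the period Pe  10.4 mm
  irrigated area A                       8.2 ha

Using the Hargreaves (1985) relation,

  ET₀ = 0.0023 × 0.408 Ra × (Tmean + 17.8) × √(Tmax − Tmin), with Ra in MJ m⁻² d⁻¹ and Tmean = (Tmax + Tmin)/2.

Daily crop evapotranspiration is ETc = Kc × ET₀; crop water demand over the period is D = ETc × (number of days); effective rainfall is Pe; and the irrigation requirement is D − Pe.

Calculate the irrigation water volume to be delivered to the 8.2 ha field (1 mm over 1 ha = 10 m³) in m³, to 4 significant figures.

Tmean = (33.1 + 12.8)/2 = 22.95 °C
0.408 Ra = 0.408 × 36.7 = 14.9736 mm/d equivalent
ET₀ = 0.0023 × 14.9736 × (22.95 + 17.8) × √20.3 = 0.0023 × 14.9736 × 40.75 × 4.5056 = 6.3232 mm/d
ETc = Kc × ET₀ = 1.16 × 6.3232 = 7.3349 mm/d
Crop demand D = ETc × 31 d = 7.3349 × 31 = 227.382 mm
D − Pe = 227.382 − 10.4 = 216.982 mm
Volume = 216.982 mm × 8.2 ha × 10 = 17792.5 m³

17790 m³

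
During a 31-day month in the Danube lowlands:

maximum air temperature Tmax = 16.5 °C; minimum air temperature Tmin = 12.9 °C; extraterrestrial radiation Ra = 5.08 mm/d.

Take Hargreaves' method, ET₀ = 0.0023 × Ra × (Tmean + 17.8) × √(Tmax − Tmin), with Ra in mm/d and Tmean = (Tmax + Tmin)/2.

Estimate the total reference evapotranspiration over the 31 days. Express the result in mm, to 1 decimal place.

Tmean = (16.5 + 12.9)/2 = 14.70 °C
ET₀ = 0.0023 × 5.08 × (14.70 + 17.8) × √3.6 = 0.0023 × 5.08 × 32.50 × 1.8974 = 0.7205 mm/d
Over 31 days: 0.7205 × 31 = 22.336 mm

22.3 mm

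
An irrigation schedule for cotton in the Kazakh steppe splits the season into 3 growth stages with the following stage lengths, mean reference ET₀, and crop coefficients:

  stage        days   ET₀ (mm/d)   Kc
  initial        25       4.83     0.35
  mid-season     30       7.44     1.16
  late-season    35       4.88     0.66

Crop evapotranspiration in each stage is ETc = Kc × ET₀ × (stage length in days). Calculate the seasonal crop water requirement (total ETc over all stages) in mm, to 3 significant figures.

initial: 0.35 × 4.83 × 25 = 42.26 mm
mid-season: 1.16 × 7.44 × 30 = 258.91 mm
late-season: 0.66 × 4.88 × 35 = 112.73 mm
Seasonal total = 413.90 mm

414 mm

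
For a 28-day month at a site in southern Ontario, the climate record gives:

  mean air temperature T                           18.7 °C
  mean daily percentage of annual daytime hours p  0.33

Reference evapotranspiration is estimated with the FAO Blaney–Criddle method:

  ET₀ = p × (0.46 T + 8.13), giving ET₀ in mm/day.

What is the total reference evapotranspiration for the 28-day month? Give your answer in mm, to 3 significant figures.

ET₀ = 0.33 × (0.46 × 18.7 + 8.13) = 0.33 × 16.732 = 5.5216 mm/d
Monthly total = 5.5216 × 28 = 154.605 mm

155 mm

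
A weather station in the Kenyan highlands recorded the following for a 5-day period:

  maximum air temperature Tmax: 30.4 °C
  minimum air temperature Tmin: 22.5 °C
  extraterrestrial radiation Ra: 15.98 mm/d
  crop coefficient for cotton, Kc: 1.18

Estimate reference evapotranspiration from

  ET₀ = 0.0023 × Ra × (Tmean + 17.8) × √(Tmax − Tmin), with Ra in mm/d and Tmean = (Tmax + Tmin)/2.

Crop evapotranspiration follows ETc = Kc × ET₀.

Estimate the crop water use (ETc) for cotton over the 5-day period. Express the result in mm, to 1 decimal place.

27.0 mm

Tmean = (30.4 + 22.5)/2 = 26.45 °C
ET₀ = 0.0023 × 15.98 × (26.45 + 17.8) × √7.9 = 0.0023 × 15.98 × 44.25 × 2.8107 = 4.5712 mm/d
ETc = Kc × ET₀ = 1.18 × 4.5712 = 5.3940 mm/d
Over 5 days: 5.3940 × 5 = 26.970 mm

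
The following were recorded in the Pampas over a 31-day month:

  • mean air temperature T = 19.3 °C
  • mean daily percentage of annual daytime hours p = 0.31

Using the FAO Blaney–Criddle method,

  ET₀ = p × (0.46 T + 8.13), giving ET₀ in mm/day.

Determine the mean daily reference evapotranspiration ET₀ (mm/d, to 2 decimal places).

ET₀ = 0.31 × (0.46 × 19.3 + 8.13) = 0.31 × 17.008 = 5.2725 mm/d

5.27 mm/d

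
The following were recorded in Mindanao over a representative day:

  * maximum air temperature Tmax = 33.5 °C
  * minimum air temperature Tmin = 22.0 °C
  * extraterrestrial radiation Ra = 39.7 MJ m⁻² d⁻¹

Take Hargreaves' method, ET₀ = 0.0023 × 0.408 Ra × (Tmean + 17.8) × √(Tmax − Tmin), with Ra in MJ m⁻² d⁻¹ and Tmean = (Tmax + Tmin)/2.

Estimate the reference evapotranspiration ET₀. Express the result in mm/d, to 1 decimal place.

5.8 mm/d

Tmean = (33.5 + 22.0)/2 = 27.75 °C
0.408 Ra = 0.408 × 39.7 = 16.1976 mm/d equivalent
ET₀ = 0.0023 × 16.1976 × (27.75 + 17.8) × √11.5 = 0.0023 × 16.1976 × 45.55 × 3.3912 = 5.7547 mm/d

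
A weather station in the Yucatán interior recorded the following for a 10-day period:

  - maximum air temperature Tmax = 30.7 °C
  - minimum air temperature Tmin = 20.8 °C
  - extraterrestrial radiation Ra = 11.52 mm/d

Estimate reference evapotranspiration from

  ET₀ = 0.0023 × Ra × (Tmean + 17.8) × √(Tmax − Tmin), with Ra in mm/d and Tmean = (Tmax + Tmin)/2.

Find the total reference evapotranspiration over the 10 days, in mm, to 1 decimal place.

Tmean = (30.7 + 20.8)/2 = 25.75 °C
ET₀ = 0.0023 × 11.52 × (25.75 + 17.8) × √9.9 = 0.0023 × 11.52 × 43.55 × 3.1464 = 3.6306 mm/d
Over 10 days: 3.6306 × 10 = 36.306 mm

36.3 mm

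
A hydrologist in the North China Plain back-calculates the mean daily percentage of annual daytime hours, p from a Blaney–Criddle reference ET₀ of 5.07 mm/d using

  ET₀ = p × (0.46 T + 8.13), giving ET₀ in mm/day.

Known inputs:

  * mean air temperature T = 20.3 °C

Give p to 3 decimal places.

0.290

p = ET₀ / (0.46 T + 8.13) = 5.07 / (0.46 × 20.3 + 8.13) = 5.07 / 17.468 = 0.2902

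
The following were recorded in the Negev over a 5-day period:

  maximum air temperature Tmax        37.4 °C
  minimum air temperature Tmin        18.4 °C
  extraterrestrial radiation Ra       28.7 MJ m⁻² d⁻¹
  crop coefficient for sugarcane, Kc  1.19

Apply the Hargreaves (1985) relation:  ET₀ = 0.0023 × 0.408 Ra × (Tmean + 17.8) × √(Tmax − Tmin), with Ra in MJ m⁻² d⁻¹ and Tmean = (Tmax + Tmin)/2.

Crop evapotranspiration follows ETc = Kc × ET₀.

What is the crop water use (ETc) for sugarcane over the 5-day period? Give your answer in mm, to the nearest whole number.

Tmean = (37.4 + 18.4)/2 = 27.90 °C
0.408 Ra = 0.408 × 28.7 = 11.7096 mm/d equivalent
ET₀ = 0.0023 × 11.7096 × (27.90 + 17.8) × √19.0 = 0.0023 × 11.7096 × 45.70 × 4.3589 = 5.3649 mm/d
ETc = Kc × ET₀ = 1.19 × 5.3649 = 6.3842 mm/d
Over 5 days: 6.3842 × 5 = 31.921 mm

32 mm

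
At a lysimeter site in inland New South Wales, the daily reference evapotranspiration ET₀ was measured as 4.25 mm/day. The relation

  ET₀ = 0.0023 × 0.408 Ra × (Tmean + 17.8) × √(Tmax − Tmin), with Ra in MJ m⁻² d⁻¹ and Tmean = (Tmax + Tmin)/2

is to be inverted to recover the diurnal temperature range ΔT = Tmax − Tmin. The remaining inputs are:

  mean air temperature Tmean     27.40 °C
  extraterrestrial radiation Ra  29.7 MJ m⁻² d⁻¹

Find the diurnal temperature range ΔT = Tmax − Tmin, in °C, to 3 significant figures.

11.4 °C

√ΔT = ET₀ / [0.0023 × 0.408 × Ra × (Tmean+17.8)] = 4.25 / (0.0023 × 12.1176 × 45.20) = 3.3737
ΔT = 3.3737² = 11.382 °C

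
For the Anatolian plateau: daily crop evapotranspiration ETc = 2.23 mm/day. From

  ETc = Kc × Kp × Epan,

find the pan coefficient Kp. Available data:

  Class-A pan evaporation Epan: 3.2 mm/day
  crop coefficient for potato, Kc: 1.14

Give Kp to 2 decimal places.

0.61

ETc = Kc × Kp × Epan  ⇒  Kp = ETc / (Kc × Epan)
Kp = 2.23 / (1.14 × 3.2) = 2.23 / 3.648 = 0.6113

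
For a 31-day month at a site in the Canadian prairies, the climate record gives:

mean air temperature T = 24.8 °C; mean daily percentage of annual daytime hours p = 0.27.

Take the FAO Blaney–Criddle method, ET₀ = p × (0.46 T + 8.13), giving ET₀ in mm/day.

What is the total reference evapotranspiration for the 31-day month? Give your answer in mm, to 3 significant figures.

ET₀ = 0.27 × (0.46 × 24.8 + 8.13) = 0.27 × 19.538 = 5.2753 mm/d
Monthly total = 5.2753 × 31 = 163.534 mm

164 mm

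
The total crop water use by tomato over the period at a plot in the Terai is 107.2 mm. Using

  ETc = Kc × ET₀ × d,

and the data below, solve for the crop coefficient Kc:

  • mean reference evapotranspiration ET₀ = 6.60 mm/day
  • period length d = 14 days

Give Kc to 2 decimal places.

1.16

ETc = Kc × ET₀ × d  ⇒  Kc = ETc / (ET₀ × d)
Kc = 107.2 / (6.60 × 14) = 107.2 / 92.40 = 1.1602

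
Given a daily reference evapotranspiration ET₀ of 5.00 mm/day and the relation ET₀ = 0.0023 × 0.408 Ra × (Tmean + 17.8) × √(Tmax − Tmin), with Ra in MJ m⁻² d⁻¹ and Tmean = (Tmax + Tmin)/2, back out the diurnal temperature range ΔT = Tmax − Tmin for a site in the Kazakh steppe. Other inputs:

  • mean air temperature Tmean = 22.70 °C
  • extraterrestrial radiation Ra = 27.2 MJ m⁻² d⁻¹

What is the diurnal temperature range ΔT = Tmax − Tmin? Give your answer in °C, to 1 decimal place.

√ΔT = ET₀ / [0.0023 × 0.408 × Ra × (Tmean+17.8)] = 5.00 / (0.0023 × 11.0976 × 40.50) = 4.8368
ΔT = 4.8368² = 23.395 °C

23.4 °C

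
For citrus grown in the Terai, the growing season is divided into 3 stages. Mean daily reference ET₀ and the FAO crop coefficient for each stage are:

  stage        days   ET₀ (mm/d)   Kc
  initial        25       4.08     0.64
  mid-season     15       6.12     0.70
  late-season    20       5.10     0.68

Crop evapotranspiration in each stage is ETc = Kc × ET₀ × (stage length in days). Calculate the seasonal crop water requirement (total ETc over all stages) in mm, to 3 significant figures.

initial: 0.64 × 4.08 × 25 = 65.28 mm
mid-season: 0.70 × 6.12 × 15 = 64.26 mm
late-season: 0.68 × 5.10 × 20 = 69.36 mm
Seasonal total = 198.90 mm

199 mm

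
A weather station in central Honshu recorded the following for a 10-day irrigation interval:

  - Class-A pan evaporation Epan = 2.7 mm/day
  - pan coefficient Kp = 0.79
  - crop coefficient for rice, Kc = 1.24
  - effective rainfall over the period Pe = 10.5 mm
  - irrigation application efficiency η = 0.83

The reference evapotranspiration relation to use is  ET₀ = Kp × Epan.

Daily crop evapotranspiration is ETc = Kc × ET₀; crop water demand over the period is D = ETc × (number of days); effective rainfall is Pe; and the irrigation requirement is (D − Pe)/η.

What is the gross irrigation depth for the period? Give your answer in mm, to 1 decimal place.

ET₀ = 0.79 × 2.7 = 2.1330 mm/d
ETc = Kc × ET₀ = 1.24 × 2.1330 = 2.6449 mm/d
Crop demand D = ETc × 10 d = 2.6449 × 10 = 26.449 mm
D − Pe = 26.449 − 10.5 = 15.949 mm
Gross irrigation = 15.949 / 0.83 = 19.216 mm

19.2 mm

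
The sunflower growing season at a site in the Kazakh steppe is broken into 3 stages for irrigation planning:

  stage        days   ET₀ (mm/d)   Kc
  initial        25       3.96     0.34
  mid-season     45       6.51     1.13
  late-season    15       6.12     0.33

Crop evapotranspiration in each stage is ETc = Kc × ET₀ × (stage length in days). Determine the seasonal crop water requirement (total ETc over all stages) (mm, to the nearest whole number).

395 mm

initial: 0.34 × 3.96 × 25 = 33.66 mm
mid-season: 1.13 × 6.51 × 45 = 331.03 mm
late-season: 0.33 × 6.12 × 15 = 30.29 mm
Seasonal total = 394.98 mm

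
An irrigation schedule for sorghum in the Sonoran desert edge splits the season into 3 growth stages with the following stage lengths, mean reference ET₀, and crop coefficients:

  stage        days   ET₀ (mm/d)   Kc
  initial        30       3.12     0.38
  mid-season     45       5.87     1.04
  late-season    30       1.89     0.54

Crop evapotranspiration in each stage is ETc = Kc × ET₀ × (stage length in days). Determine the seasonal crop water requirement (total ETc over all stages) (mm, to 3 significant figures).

initial: 0.38 × 3.12 × 30 = 35.57 mm
mid-season: 1.04 × 5.87 × 45 = 274.72 mm
late-season: 0.54 × 1.89 × 30 = 30.62 mm
Seasonal total = 340.91 mm

341 mm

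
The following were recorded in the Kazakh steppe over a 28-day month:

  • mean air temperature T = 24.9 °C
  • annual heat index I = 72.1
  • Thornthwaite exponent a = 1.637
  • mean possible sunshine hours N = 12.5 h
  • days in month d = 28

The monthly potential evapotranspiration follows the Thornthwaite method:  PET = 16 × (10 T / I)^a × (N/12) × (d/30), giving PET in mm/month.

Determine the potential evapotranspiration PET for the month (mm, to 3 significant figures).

10T/I = 10 × 24.9 / 72.1 = 3.4535
(10T/I)^a = 3.4535^1.637 = 7.6056
Uncorrected PET = 16 × 7.6056 = 121.690 mm
Correction = (N/12)(d/30) = (12.5/12)(28/30) = 0.9722
PET = 121.690 × 0.9722 = 118.307 mm/month

118 mm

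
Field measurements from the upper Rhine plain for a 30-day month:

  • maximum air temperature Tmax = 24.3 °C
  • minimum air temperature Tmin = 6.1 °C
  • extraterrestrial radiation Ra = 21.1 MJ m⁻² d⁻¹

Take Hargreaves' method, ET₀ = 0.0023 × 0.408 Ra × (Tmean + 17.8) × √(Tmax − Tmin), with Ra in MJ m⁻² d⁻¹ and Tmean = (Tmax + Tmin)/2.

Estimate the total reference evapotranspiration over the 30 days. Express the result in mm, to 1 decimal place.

Tmean = (24.3 + 6.1)/2 = 15.20 °C
0.408 Ra = 0.408 × 21.1 = 8.6088 mm/d equivalent
ET₀ = 0.0023 × 8.6088 × (15.20 + 17.8) × √18.2 = 0.0023 × 8.6088 × 33.00 × 4.2661 = 2.7875 mm/d
Over 30 days: 2.7875 × 30 = 83.625 mm

83.6 mm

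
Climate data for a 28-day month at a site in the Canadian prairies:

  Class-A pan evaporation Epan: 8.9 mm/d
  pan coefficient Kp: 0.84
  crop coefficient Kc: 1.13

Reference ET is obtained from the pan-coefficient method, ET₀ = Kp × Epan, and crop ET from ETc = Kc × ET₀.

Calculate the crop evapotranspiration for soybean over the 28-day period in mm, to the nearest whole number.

237 mm

ET₀ = 0.84 × 8.9 = 7.4760 mm/d
ETc = Kc × ET₀ = 1.13 × 7.4760 = 8.4479 mm/d
Over 28 days: 8.4479 × 28 = 236.541 mm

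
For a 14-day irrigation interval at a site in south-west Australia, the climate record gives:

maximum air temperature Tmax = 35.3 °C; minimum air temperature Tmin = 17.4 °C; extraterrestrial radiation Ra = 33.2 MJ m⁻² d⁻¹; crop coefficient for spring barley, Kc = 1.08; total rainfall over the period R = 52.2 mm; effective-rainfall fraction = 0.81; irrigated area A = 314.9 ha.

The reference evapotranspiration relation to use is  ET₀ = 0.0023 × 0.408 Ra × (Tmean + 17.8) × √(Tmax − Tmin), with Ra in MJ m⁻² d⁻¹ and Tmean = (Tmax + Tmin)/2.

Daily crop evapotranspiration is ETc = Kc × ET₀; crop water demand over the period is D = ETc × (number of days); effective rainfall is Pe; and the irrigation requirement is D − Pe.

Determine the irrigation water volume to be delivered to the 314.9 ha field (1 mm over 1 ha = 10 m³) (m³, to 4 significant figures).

Tmean = (35.3 + 17.4)/2 = 26.35 °C
0.408 Ra = 0.408 × 33.2 = 13.5456 mm/d equivalent
ET₀ = 0.0023 × 13.5456 × (26.35 + 17.8) × √17.9 = 0.0023 × 13.5456 × 44.15 × 4.2308 = 5.8194 mm/d
ETc = Kc × ET₀ = 1.08 × 5.8194 = 6.2850 mm/d
Crop demand D = ETc × 14 d = 6.2850 × 14 = 87.990 mm
Pe = 0.81 × 52.2 = 42.282 mm
D − Pe = 87.990 − 42.282 = 45.708 mm
Volume = 45.708 mm × 314.9 ha × 10 = 143934.5 m³

143900 m³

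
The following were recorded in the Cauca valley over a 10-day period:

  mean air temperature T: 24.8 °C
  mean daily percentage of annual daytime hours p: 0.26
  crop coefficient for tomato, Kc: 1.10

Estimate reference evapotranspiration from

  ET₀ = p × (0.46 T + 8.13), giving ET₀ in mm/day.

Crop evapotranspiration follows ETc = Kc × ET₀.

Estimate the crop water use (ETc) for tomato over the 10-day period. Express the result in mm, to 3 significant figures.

ET₀ = 0.26 × (0.46 × 24.8 + 8.13) = 0.26 × 19.538 = 5.0799 mm/d
ETc = Kc × ET₀ = 1.10 × 5.0799 = 5.5879 mm/d
Over 10 days: 5.5879 × 10 = 55.879 mm

55.9 mm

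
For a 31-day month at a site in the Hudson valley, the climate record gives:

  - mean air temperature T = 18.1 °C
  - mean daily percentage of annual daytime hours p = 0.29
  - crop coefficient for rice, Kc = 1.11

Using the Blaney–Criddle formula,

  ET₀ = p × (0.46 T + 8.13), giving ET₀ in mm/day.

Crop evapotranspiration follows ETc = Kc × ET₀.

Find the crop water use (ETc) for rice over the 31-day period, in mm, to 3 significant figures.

164 mm

ET₀ = 0.29 × (0.46 × 18.1 + 8.13) = 0.29 × 16.456 = 4.7722 mm/d
ETc = Kc × ET₀ = 1.11 × 4.7722 = 5.2971 mm/d
Over 31 days: 5.2971 × 31 = 164.210 mm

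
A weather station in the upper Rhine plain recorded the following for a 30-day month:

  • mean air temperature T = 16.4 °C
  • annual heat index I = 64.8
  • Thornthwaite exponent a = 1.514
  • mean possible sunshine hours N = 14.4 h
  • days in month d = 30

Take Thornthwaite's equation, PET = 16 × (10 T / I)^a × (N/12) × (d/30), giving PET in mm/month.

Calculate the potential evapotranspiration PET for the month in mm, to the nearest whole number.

10T/I = 10 × 16.4 / 64.8 = 2.5309
(10T/I)^a = 2.5309^1.514 = 4.0790
Uncorrected PET = 16 × 4.0790 = 65.264 mm
Correction = (N/12)(d/30) = (14.4/12)(30/30) = 1.2000
PET = 65.264 × 1.2000 = 78.317 mm/month

78 mm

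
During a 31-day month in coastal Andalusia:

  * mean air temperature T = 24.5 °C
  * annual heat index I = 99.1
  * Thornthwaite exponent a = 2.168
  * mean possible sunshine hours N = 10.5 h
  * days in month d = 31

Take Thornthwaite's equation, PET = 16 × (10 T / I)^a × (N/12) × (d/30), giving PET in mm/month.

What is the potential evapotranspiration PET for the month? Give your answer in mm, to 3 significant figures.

10T/I = 10 × 24.5 / 99.1 = 2.4723
(10T/I)^a = 2.4723^2.168 = 7.1161
Uncorrected PET = 16 × 7.1161 = 113.858 mm
Correction = (N/12)(d/30) = (10.5/12)(31/30) = 0.9042
PET = 113.858 × 0.9042 = 102.950 mm/month

103 mm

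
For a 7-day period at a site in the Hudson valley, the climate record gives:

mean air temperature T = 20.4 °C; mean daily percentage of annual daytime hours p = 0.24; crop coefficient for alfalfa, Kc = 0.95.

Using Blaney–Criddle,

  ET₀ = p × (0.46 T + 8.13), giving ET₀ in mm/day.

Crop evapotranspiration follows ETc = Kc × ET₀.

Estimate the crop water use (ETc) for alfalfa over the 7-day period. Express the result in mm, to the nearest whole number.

28 mm

ET₀ = 0.24 × (0.46 × 20.4 + 8.13) = 0.24 × 17.514 = 4.2034 mm/d
ETc = Kc × ET₀ = 0.95 × 4.2034 = 3.9932 mm/d
Over 7 days: 3.9932 × 7 = 27.952 mm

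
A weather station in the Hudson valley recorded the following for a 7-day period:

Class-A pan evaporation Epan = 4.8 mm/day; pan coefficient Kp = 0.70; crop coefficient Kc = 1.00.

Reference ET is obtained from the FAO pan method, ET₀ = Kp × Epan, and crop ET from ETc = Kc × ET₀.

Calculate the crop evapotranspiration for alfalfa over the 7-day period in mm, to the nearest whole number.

ET₀ = 0.70 × 4.8 = 3.3600 mm/d
ETc = Kc × ET₀ = 1.00 × 3.3600 = 3.3600 mm/d
Over 7 days: 3.3600 × 7 = 23.520 mm

24 mm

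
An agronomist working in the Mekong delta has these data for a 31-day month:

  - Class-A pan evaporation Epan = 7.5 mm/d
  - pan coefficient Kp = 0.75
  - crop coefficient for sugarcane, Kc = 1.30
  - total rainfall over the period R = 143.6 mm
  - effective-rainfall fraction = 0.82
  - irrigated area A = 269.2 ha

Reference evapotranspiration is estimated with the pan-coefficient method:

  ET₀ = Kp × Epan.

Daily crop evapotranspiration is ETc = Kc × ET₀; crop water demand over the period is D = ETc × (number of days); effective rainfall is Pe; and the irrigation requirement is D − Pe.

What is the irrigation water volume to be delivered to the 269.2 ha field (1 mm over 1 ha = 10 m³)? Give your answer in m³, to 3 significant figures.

293000 m³

ET₀ = 0.75 × 7.5 = 5.6250 mm/d
ETc = Kc × ET₀ = 1.30 × 5.6250 = 7.3125 mm/d
Crop demand D = ETc × 31 d = 7.3125 × 31 = 226.688 mm
Pe = 0.82 × 143.6 = 117.752 mm
D − Pe = 226.688 − 117.752 = 108.936 mm
Volume = 108.936 mm × 269.2 ha × 10 = 293255.7 m³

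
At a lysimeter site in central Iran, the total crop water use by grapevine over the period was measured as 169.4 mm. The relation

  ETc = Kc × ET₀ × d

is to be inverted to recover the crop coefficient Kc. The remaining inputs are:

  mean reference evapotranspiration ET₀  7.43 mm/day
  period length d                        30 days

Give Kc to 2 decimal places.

ETc = Kc × ET₀ × d  ⇒  Kc = ETc / (ET₀ × d)
Kc = 169.4 / (7.43 × 30) = 169.4 / 222.90 = 0.7600

0.76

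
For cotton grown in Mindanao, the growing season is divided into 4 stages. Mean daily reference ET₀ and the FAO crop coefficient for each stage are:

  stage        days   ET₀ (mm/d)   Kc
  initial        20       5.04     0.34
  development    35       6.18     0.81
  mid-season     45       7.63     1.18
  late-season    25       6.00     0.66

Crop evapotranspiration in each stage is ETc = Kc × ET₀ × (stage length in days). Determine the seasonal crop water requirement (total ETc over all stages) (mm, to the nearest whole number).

714 mm

initial: 0.34 × 5.04 × 20 = 34.27 mm
development: 0.81 × 6.18 × 35 = 175.20 mm
mid-season: 1.18 × 7.63 × 45 = 405.15 mm
late-season: 0.66 × 6.00 × 25 = 99.00 mm
Seasonal total = 713.62 mm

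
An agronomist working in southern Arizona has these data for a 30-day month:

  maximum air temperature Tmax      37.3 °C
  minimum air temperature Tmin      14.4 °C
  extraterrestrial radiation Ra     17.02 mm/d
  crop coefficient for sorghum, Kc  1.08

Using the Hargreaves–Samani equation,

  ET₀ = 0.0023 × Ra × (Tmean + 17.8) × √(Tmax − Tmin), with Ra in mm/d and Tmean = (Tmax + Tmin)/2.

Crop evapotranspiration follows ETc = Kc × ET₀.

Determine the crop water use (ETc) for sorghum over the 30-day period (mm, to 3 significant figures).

265 mm

Tmean = (37.3 + 14.4)/2 = 25.85 °C
ET₀ = 0.0023 × 17.02 × (25.85 + 17.8) × √22.9 = 0.0023 × 17.02 × 43.65 × 4.7854 = 8.1769 mm/d
ETc = Kc × ET₀ = 1.08 × 8.1769 = 8.8311 mm/d
Over 30 days: 8.8311 × 30 = 264.933 mm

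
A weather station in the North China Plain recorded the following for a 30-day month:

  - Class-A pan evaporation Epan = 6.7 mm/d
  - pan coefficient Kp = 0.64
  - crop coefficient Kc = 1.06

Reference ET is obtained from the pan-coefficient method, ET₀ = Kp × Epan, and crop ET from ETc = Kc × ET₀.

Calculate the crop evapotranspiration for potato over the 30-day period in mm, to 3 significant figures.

ET₀ = 0.64 × 6.7 = 4.2880 mm/d
ETc = Kc × ET₀ = 1.06 × 4.2880 = 4.5453 mm/d
Over 30 days: 4.5453 × 30 = 136.359 mm

136 mm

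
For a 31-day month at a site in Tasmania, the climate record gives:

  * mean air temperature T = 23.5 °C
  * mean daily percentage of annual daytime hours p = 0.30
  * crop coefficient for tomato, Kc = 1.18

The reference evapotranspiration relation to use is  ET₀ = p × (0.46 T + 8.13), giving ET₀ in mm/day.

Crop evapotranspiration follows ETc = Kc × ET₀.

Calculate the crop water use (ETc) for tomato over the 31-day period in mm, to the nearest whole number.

208 mm

ET₀ = 0.30 × (0.46 × 23.5 + 8.13) = 0.30 × 18.940 = 5.6820 mm/d
ETc = Kc × ET₀ = 1.18 × 5.6820 = 6.7048 mm/d
Over 31 days: 6.7048 × 31 = 207.849 mm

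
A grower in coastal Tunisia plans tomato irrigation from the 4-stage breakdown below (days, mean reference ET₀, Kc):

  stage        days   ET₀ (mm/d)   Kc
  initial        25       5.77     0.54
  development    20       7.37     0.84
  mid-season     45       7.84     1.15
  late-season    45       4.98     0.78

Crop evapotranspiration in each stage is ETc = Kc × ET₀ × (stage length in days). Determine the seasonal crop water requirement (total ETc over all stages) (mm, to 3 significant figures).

782 mm

initial: 0.54 × 5.77 × 25 = 77.90 mm
development: 0.84 × 7.37 × 20 = 123.82 mm
mid-season: 1.15 × 7.84 × 45 = 405.72 mm
late-season: 0.78 × 4.98 × 45 = 174.80 mm
Seasonal total = 782.24 mm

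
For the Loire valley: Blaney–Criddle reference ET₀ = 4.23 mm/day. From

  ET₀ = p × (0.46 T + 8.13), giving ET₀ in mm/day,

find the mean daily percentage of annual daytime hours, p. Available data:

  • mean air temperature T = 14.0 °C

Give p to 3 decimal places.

p = ET₀ / (0.46 T + 8.13) = 4.23 / (0.46 × 14.0 + 8.13) = 4.23 / 14.570 = 0.2903

0.290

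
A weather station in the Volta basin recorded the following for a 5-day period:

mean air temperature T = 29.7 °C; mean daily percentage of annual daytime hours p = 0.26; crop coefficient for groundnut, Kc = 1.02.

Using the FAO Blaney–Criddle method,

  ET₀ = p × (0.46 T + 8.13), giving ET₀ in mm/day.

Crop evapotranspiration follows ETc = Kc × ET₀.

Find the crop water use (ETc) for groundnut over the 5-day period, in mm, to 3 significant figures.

28.9 mm

ET₀ = 0.26 × (0.46 × 29.7 + 8.13) = 0.26 × 21.792 = 5.6659 mm/d
ETc = Kc × ET₀ = 1.02 × 5.6659 = 5.7792 mm/d
Over 5 days: 5.7792 × 5 = 28.896 mm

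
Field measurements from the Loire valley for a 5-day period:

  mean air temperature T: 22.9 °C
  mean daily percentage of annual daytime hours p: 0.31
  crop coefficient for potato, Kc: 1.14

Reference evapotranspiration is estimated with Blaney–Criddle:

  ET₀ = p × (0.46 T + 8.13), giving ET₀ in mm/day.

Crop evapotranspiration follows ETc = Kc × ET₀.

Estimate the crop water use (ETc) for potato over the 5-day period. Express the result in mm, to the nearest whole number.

ET₀ = 0.31 × (0.46 × 22.9 + 8.13) = 0.31 × 18.664 = 5.7858 mm/d
ETc = Kc × ET₀ = 1.14 × 5.7858 = 6.5958 mm/d
Over 5 days: 6.5958 × 5 = 32.979 mm

33 mm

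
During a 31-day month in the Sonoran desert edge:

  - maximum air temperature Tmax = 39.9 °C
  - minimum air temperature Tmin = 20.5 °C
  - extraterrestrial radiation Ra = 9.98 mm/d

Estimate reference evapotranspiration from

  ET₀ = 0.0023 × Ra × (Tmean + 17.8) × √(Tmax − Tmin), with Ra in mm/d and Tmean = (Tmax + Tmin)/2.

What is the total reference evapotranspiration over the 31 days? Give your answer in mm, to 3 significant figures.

150 mm

Tmean = (39.9 + 20.5)/2 = 30.20 °C
ET₀ = 0.0023 × 9.98 × (30.20 + 17.8) × √19.4 = 0.0023 × 9.98 × 48.00 × 4.4045 = 4.8528 mm/d
Over 31 days: 4.8528 × 31 = 150.437 mm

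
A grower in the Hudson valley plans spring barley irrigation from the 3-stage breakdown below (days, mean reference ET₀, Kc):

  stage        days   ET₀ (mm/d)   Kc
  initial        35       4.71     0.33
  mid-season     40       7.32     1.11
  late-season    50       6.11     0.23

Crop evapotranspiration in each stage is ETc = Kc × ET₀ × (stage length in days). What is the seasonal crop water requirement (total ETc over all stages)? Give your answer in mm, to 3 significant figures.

initial: 0.33 × 4.71 × 35 = 54.40 mm
mid-season: 1.11 × 7.32 × 40 = 325.01 mm
late-season: 0.23 × 6.11 × 50 = 70.27 mm
Seasonal total = 449.68 mm

450 mm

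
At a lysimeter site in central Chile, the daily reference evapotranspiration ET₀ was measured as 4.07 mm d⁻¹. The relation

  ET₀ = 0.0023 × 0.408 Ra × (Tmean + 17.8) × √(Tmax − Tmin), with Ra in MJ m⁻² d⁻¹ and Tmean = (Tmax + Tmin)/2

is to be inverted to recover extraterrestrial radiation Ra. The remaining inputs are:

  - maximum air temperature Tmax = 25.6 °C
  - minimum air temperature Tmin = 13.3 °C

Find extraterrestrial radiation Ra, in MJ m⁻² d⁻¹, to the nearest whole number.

Tmean = (25.6+13.3)/2 = 19.45 °C; ΔT = 12.3
Ra = ET₀ / [0.0023 × 0.408 × (Tmean+17.8) × √ΔT]
   = 4.07 / (0.0023 × 0.408 × 37.25 × 3.5071) = 33.200 MJ m⁻² d⁻¹

33 MJ m⁻² d⁻¹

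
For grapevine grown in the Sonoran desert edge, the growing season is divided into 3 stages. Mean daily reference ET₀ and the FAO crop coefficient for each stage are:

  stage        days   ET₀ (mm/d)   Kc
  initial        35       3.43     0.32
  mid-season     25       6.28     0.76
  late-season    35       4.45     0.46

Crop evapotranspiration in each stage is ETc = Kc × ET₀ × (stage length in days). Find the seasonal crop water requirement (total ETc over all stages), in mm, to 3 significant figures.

229 mm

initial: 0.32 × 3.43 × 35 = 38.42 mm
mid-season: 0.76 × 6.28 × 25 = 119.32 mm
late-season: 0.46 × 4.45 × 35 = 71.65 mm
Seasonal total = 229.39 mm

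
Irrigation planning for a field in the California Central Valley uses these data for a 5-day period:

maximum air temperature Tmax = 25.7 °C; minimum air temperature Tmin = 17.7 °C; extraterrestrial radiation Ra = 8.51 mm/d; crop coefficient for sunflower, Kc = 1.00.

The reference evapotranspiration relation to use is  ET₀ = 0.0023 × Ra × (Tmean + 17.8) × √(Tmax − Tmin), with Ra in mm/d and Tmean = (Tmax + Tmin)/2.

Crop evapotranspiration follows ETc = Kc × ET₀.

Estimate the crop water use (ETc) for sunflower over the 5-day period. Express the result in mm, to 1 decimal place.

10.9 mm

Tmean = (25.7 + 17.7)/2 = 21.70 °C
ET₀ = 0.0023 × 8.51 × (21.70 + 17.8) × √8.0 = 0.0023 × 8.51 × 39.50 × 2.8284 = 2.1867 mm/d
ETc = Kc × ET₀ = 1.00 × 2.1867 = 2.1867 mm/d
Over 5 days: 2.1867 × 5 = 10.934 mm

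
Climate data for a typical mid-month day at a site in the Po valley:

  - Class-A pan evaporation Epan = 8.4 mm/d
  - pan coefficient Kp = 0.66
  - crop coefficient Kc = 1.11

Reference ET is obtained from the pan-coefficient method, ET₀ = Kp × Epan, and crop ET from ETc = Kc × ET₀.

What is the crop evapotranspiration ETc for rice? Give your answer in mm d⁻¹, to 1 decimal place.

ET₀ = 0.66 × 8.4 = 5.5440 mm/d
ETc = Kc × ET₀ = 1.11 × 5.5440 = 6.1538 mm/d

6.2 mm d⁻¹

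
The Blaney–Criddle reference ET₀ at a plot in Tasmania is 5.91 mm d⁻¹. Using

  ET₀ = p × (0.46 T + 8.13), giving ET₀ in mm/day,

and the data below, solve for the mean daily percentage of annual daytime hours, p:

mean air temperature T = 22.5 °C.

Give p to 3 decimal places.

p = ET₀ / (0.46 T + 8.13) = 5.91 / (0.46 × 22.5 + 8.13) = 5.91 / 18.480 = 0.3198

0.320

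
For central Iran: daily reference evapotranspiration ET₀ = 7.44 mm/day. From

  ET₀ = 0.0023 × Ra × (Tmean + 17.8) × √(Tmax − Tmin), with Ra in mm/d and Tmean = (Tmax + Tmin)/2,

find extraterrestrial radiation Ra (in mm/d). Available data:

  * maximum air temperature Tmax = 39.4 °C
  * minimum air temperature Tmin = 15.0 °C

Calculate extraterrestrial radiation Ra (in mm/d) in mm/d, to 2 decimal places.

Tmean = 27.20 °C; √ΔT = 4.9396
Ra = ET₀ / [0.0023 × (Tmean+17.8) × √ΔT] = 7.44 / (0.0023 × 45.00 × 4.9396) = 14.553 mm/d

14.55 mm/d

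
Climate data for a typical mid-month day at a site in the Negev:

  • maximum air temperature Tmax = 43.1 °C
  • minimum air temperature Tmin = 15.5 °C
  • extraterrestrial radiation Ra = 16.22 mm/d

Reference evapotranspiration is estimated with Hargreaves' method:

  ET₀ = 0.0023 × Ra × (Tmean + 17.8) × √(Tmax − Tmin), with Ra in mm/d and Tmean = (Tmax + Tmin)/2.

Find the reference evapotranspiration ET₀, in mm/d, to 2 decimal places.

Tmean = (43.1 + 15.5)/2 = 29.30 °C
ET₀ = 0.0023 × 16.22 × (29.30 + 17.8) × √27.6 = 0.0023 × 16.22 × 47.10 × 5.2536 = 9.2312 mm/d

9.23 mm/d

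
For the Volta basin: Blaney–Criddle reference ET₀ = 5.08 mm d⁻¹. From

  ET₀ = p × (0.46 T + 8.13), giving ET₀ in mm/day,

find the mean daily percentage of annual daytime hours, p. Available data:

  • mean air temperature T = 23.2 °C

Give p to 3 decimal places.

0.270

p = ET₀ / (0.46 T + 8.13) = 5.08 / (0.46 × 23.2 + 8.13) = 5.08 / 18.802 = 0.2702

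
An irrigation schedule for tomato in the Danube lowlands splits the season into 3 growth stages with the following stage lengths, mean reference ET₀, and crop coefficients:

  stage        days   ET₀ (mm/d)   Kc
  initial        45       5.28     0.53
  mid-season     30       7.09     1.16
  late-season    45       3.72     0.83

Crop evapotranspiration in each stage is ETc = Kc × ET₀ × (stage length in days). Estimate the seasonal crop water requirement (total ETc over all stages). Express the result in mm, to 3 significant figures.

512 mm

initial: 0.53 × 5.28 × 45 = 125.93 mm
mid-season: 1.16 × 7.09 × 30 = 246.73 mm
late-season: 0.83 × 3.72 × 45 = 138.94 mm
Seasonal total = 511.60 mm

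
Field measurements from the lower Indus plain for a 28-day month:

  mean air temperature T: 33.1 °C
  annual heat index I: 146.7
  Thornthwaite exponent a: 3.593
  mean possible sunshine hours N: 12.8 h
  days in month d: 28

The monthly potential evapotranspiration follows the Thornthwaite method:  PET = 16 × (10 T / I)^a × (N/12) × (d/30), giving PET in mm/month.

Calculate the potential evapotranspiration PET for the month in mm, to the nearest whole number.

296 mm

10T/I = 10 × 33.1 / 146.7 = 2.2563
(10T/I)^a = 2.2563^3.593 = 18.6104
Uncorrected PET = 16 × 18.6104 = 297.766 mm
Correction = (N/12)(d/30) = (12.8/12)(28/30) = 0.9956
PET = 297.766 × 0.9956 = 296.456 mm/month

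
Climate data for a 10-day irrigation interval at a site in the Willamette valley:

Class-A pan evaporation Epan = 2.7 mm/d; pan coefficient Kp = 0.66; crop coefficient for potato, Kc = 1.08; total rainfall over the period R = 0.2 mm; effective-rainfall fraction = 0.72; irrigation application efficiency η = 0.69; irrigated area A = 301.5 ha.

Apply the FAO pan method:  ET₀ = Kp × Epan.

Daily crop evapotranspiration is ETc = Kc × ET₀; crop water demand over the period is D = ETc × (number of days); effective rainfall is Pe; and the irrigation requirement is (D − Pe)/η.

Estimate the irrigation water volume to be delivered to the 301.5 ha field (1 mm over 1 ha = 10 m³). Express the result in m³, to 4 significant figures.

ET₀ = 0.66 × 2.7 = 1.7820 mm/d
ETc = Kc × ET₀ = 1.08 × 1.7820 = 1.9246 mm/d
Crop demand D = ETc × 10 d = 1.9246 × 10 = 19.246 mm
Pe = 0.72 × 0.2 = 0.144 mm
D − Pe = 19.246 − 0.144 = 19.102 mm
Gross irrigation = 19.102 / 0.69 = 27.684 mm
Volume = 27.684 mm × 301.5 ha × 10 = 83467.3 m³

83470 m³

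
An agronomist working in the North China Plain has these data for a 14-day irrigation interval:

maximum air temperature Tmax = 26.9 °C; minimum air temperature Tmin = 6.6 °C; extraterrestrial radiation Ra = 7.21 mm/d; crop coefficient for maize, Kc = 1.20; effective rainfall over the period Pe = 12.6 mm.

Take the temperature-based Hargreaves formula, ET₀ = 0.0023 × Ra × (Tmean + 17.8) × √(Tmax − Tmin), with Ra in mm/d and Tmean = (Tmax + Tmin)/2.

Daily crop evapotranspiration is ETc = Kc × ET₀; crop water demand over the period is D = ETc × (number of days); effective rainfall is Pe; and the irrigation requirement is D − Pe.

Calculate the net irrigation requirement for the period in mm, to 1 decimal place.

30.8 mm

Tmean = (26.9 + 6.6)/2 = 16.75 °C
ET₀ = 0.0023 × 7.21 × (16.75 + 17.8) × √20.3 = 0.0023 × 7.21 × 34.55 × 4.5056 = 2.5815 mm/d
ETc = Kc × ET₀ = 1.20 × 2.5815 = 3.0978 mm/d
Crop demand D = ETc × 14 d = 3.0978 × 14 = 43.369 mm
D − Pe = 43.369 − 12.6 = 30.769 mm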